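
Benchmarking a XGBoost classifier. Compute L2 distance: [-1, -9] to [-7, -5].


d = √((-1+ 7)² + (-9+ 5)²)
  = √(36 + 16)
  = √52 = 7.2111

7.2111


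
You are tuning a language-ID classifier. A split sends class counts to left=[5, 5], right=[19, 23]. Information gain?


Parent = [24, 28], H_parent = 0.9957
H_left = 1 (n=10), H_right = 0.9934 (n=42)
H_children = (10/52)·1 + (42/52)·0.9934 = 0.9947
IG = 0.9957 - 0.9947 = 0.001

0.001


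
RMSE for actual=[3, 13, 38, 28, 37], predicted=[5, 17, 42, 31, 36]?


MSE = 46/5 = 9.2
RMSE = √(46/5) = 3.0332

3.0332


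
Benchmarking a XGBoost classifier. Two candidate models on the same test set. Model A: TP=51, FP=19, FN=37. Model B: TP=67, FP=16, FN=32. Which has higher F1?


Model A: P=51/70=0.7286, R=51/88=0.5795, F1=2PR/(P+R)=2TP/(2TP+FP+FN)=102/158=0.6456
Model B: P=67/83=0.8072, R=67/99=0.6768, F1=2PR/(P+R)=2TP/(2TP+FP+FN)=134/182=0.7363
0.6456 < 0.7363 → Model B

Model B


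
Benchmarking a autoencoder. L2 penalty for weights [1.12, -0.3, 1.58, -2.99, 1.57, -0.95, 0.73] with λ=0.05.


‖w‖₂² = (1.12)² + (-0.3)² + (1.58)² + (-2.99)² + (1.57)² + (-0.95)² + (0.73)²
     = 1.2544 + 0.09 + 2.4964 + 8.9401 + 2.4649 + 0.9025 + 0.5329
     = 16.6812
λ·‖w‖₂² = 0.05·16.6812 = 0.83406

0.83406


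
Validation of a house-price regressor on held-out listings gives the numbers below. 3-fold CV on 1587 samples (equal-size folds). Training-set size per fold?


Fold size = 1587/3 = 529
Training per fold = 1587 - 529 = 1058

1058


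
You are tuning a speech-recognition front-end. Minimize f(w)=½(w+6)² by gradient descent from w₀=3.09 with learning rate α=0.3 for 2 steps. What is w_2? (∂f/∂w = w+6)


step 1: grad = 3.09+6 = 9.09; w = 3.09 - 0.3·(9.09) = 0.363
step 2: grad = 0.363+6 = 6.363; w = 0.363 - 0.3·(6.363) = -1.5459

-1.5459


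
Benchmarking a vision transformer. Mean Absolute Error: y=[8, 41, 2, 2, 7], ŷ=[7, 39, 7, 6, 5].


Absolute errors: |8-7|=1, |41-39|=2, |2-7|=5, |2-6|=4, |7-5|=2
Sum = 14
MAE = 14/5 = 14/5

14/5


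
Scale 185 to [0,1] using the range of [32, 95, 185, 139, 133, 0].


min=0, max=185
(185-0)/(185-0) = 185/185 = 1.0

1.0


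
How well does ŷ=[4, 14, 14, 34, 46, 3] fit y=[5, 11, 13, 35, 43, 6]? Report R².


ȳ = 18.8333
SS_res = Σ(y-ŷ)² = 30
SS_tot = Σ(y-ȳ)² = 1296.83
R² = 1 - SS_res/SS_tot = 1 - 0.0231 = 0.9769

0.9769


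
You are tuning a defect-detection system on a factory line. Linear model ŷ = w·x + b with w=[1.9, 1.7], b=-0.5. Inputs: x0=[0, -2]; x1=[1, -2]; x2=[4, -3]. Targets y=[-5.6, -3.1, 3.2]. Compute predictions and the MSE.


ŷ0 = (1.9)·(0) + (1.7)·(-2) - 0.5 = -3.9
ŷ1 = (1.9)·(1) + (1.7)·(-2) - 0.5 = -2.0
ŷ2 = (1.9)·(4) + (1.7)·(-3) - 0.5 = 2.0
errors² = [2.89, 1.21, 1.44]
MSE = 5.5400/3 = 1.8467

1.8467


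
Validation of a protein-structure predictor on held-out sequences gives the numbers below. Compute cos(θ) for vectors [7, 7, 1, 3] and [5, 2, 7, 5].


A·B = 7·5 + 7·2 + 1·7 + 3·5 = 71
‖A‖ = √108 = 10.3923, ‖B‖ = √103 = 10.1489
cos = 71/(√108·√103) = 71/√11124 = 0.6732

0.6732


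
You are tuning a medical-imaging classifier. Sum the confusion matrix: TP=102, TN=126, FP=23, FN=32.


Total = TP + TN + FP + FN
= 102 + 126 + 23 + 32
= 283
(Predicted positive: 125, predicted negative: 158)

283


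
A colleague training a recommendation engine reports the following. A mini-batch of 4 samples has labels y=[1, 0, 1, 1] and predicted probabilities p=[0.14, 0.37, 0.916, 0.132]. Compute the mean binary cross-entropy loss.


L[0] = -ln(0.14) = 1.9661
L[1] = -ln(1-0.37) = -ln(0.63) = 0.462
L[2] = -ln(0.916) = 0.0877
L[3] = -ln(0.132) = 2.025
mean = (1.9661 + 0.462 + 0.0877 + 2.025)/4 = 1.1352

1.1352


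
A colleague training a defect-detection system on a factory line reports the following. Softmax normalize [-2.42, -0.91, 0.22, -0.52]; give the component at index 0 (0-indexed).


Exponentials: e^-2.42=0.0889, e^-0.91=0.4025, e^0.22=1.2461, e^-0.52=0.5945
Sum = 2.332
Softmax = [0.0381, 0.1726, 0.5343, 0.2549]
p[0] = 0.0889/2.332 = 0.0381

0.0381


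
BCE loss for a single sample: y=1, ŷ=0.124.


BCE = -[y·ln(p) + (1-y)·ln(1-p)]
= -1·ln(0.124) - 0
= -ln(0.124) = 2.0875

2.0875


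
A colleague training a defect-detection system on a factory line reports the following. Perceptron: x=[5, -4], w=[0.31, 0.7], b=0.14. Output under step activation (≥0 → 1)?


z = (5)·(0.31) + (-4)·(0.7) + 0.14
  = -1.11
step(z) = 0 (z<0)

0


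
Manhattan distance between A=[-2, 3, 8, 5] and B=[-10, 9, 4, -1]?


d = |-2+ 10| + |3-9| + |8-4| + |5+ 1|
  = 8 + 6 + 4 + 6
  = 24

24


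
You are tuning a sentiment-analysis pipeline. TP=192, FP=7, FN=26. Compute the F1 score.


Precision = 192/199 = 0.9648
Recall = 192/218 = 0.8807
F1 = 2·P·R/(P+R) = 2·TP/(2·TP+FP+FN) = 384/(384+7+26) = 384/417 = 0.9209

0.9209


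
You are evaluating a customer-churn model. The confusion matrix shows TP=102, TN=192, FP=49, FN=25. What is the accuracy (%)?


Accuracy = (TP+TN)/(TP+TN+FP+FN)
= (102+192)/(368)
= 294/368 = 79.89%

79.89%


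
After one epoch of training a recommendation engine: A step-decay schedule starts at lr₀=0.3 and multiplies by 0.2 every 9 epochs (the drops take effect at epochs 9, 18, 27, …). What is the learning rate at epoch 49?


n_drops = ⌊49/9⌋ = 5
lr = 0.3·0.2^5 = 0.3·0.00032 = 0.000096

0.000096


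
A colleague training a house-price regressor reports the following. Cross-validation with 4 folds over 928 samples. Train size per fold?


Fold size = 928/4 = 232
Training per fold = 928 - 232 = 696

696


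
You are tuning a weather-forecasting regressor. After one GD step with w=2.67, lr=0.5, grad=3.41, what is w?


w_new = w - α·∇
= 2.67 - 0.5·3.41
= 2.67 - 1.705
= 0.965

0.965


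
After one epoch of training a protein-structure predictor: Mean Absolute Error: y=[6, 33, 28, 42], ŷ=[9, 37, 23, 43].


Absolute errors: |6-9|=3, |33-37|=4, |28-23|=5, |42-43|=1
Sum = 13
MAE = 13/4 = 13/4

13/4


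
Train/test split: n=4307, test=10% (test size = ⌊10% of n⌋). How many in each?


Test = ⌊4307·10/100⌋ = 430
Train = 4307 - 430 = 3877

Train: 3877, Test: 430


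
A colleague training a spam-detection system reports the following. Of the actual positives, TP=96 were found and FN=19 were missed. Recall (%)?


Recall = TP/(TP+FN)
= 96/(96+19)
= 96/115 = 83.48%

83.48%


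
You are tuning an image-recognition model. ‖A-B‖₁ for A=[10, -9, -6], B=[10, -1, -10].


d = |10-10| + |-9+ 1| + |-6+ 10|
  = 0 + 8 + 4
  = 12

12


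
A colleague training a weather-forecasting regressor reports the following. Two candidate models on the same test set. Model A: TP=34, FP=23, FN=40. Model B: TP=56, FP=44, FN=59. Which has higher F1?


Model A: P=34/57=0.5965, R=34/74=0.4595, F1=2PR/(P+R)=2TP/(2TP+FP+FN)=68/131=0.5191
Model B: P=56/100=0.56, R=56/115=0.487, F1=2PR/(P+R)=2TP/(2TP+FP+FN)=112/215=0.5209
0.5191 < 0.5209 → Model B

Model B


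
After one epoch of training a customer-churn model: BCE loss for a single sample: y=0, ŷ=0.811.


BCE = -[y·ln(p) + (1-y)·ln(1-p)]
= -0 - 1·ln(1-0.811)
= -ln(0.189) = 1.666

1.666


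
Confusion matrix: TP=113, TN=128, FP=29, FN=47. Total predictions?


Total = TP + TN + FP + FN
= 113 + 128 + 29 + 47
= 317
(Predicted positive: 142, predicted negative: 175)

317


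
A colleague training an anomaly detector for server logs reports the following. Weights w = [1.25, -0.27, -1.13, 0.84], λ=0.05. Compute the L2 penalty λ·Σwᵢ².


‖w‖₂² = (1.25)² + (-0.27)² + (-1.13)² + (0.84)²
     = 1.5625 + 0.0729 + 1.2769 + 0.7056
     = 3.6179
λ·‖w‖₂² = 0.05·3.6179 = 0.180895

0.180895


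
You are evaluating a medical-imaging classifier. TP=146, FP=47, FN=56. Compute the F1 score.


Precision = 146/193 = 0.7565
Recall = 146/202 = 0.7228
F1 = 2·P·R/(P+R) = 2·TP/(2·TP+FP+FN) = 292/(292+47+56) = 292/395 = 0.7392

0.7392


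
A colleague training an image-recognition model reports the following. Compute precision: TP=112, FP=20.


Precision = TP/(TP+FP)
= 112/(112+20)
= 112/132 = 84.85%

84.85%


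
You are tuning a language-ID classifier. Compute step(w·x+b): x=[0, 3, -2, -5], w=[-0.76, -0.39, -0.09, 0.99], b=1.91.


z = (0)·(-0.76) + (3)·(-0.39) + (-2)·(-0.09) + (-5)·(0.99) + 1.91
  = -4.03
step(z) = 0 (z<0)

0


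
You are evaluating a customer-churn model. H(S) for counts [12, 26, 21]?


Probabilities: [12/59, 26/59, 21/59] ≈ [0.2034, 0.4407, 0.3559]
H = -((12/59)·log₂(12/59) + (26/59)·log₂(26/59) + (21/59)·log₂(21/59))
  = 1.5188 bits

1.5188 bits


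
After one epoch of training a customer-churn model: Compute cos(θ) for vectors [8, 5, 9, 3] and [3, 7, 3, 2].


A·B = 8·3 + 5·7 + 9·3 + 3·2 = 92
‖A‖ = √179 = 13.3791, ‖B‖ = √71 = 8.4261
cos = 92/(√179·√71) = 92/√12709 = 0.8161

0.8161


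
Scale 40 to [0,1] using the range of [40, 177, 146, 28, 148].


min=28, max=177
(40-28)/(177-28) = 12/149 = 0.0805

0.0805


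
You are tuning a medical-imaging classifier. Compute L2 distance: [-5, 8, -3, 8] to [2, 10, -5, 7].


d = √((-5-2)² + (8-10)² + (-3+ 5)² + (8-7)²)
  = √(49 + 4 + 4 + 1)
  = √58 = 7.6158

7.6158


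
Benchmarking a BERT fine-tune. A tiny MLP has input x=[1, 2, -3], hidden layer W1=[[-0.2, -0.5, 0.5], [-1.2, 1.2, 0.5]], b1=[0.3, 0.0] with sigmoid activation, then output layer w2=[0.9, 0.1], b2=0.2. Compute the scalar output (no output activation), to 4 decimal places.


z1[0] = (-0.2)·(1) + (-0.5)·(2) + (0.5)·(-3) + 0.3 = -2.4
z1[1] = (-1.2)·(1) + (1.2)·(2) + (0.5)·(-3) + 0.0 = -0.3
h = sigmoid(z1) = [0.0832, 0.4256]
output = (0.9)·(0.0832) + (0.1)·(0.4256) + 0.2 = 0.3174

0.3174


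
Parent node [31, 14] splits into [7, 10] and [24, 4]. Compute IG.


Parent = [31, 14], H_parent = 0.8945
H_left = 0.9774 (n=17), H_right = 0.5917 (n=28)
H_children = (17/45)·0.9774 + (28/45)·0.5917 = 0.7374
IG = 0.8945 - 0.7374 = 0.1571

0.1571


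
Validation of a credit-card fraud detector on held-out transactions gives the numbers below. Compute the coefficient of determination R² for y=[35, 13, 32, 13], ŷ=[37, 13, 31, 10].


ȳ = 23.25
SS_res = Σ(y-ŷ)² = 14
SS_tot = Σ(y-ȳ)² = 424.75
R² = 1 - SS_res/SS_tot = 1 - 0.033 = 0.967

0.967


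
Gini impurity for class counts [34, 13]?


Probabilities: [34/47, 13/47] ≈ [0.7234, 0.2766]
Σpᵢ² = (1156 + 169)/47² = 1325/2209
Gini = 1 - Σpᵢ² = 1 - 1325/2209 = 0.4002

0.4002


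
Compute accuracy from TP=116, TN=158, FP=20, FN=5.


Accuracy = (TP+TN)/(TP+TN+FP+FN)
= (116+158)/(299)
= 274/299 = 91.64%

91.64%


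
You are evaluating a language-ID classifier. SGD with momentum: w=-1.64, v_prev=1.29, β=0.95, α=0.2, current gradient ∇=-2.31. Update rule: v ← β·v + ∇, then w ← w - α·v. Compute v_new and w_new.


v_new = 0.95·1.29 - 2.31 = 1.2255 - 2.31 = -1.0845
w_new = -1.64 - 0.2·-1.0845 = -1.64 + 0.2169 = -1.4231

v_new=-1.0845, w_new=-1.4231


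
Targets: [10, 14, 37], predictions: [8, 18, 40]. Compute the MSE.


Squared errors: (10-8)²=4, (14-18)²=16, (37-40)²=9
Sum = 29
MSE = 29/3 = 29/3

29/3


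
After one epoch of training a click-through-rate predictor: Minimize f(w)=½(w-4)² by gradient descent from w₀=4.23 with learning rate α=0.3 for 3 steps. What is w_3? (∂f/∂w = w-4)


step 1: grad = 4.23-4 = 0.23; w = 4.23 - 0.3·(0.23) = 4.161
step 2: grad = 4.161-4 = 0.161; w = 4.161 - 0.3·(0.161) = 4.1127
step 3: grad = 4.1127-4 = 0.1127; w = 4.1127 - 0.3·(0.1127) = 4.07889

4.07889


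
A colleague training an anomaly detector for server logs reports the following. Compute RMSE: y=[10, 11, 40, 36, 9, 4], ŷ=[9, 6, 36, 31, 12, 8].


MSE = 92/6 = 15.3333
RMSE = √(92/6) = 3.9158

3.9158


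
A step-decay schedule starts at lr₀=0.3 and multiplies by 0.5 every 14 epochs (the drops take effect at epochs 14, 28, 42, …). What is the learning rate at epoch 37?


n_drops = ⌊37/14⌋ = 2
lr = 0.3·0.5^2 = 0.3·0.25 = 0.075

0.075


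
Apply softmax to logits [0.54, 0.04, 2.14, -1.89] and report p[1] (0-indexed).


Exponentials: e^0.54=1.716, e^0.04=1.0408, e^2.14=8.4994, e^-1.89=0.1511
Sum = 11.4073
Softmax = [0.1504, 0.0912, 0.7451, 0.0132]
p[1] = 1.0408/11.4073 = 0.0912

0.0912


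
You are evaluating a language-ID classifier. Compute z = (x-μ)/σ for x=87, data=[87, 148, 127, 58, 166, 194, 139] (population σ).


μ = 131.2857, σ = 42.8076
z = (87 - 131.2857)/42.8076 = -1.0345

-1.0345


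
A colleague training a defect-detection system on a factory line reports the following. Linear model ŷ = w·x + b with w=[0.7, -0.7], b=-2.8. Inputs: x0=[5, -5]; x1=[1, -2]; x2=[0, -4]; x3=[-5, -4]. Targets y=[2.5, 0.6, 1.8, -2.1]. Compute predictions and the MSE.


ŷ0 = (0.7)·(5) + (-0.7)·(-5) - 2.8 = 4.2
ŷ1 = (0.7)·(1) + (-0.7)·(-2) - 2.8 = -0.7
ŷ2 = (0.7)·(0) + (-0.7)·(-4) - 2.8 = 0.0
ŷ3 = (0.7)·(-5) + (-0.7)·(-4) - 2.8 = -3.5
errors² = [2.89, 1.69, 3.24, 1.96]
MSE = 9.7800/4 = 2.445

2.445


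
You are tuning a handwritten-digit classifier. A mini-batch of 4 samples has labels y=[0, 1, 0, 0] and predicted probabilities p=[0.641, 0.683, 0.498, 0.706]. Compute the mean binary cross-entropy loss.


L[0] = -ln(1-0.641) = -ln(0.359) = 1.0244
L[1] = -ln(0.683) = 0.3813
L[2] = -ln(1-0.498) = -ln(0.502) = 0.6892
L[3] = -ln(1-0.706) = -ln(0.294) = 1.2242
mean = (1.0244 + 0.3813 + 0.6892 + 1.2242)/4 = 0.8298

0.8298


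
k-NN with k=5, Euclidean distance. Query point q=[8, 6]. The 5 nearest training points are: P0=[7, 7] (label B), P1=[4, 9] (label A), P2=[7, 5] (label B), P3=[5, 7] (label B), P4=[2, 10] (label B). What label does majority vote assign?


d(q,P0) = 1.4142  (label B)
d(q,P1) = 5.0  (label A)
d(q,P2) = 1.4142  (label B)
d(q,P3) = 3.1623  (label B)
d(q,P4) = 7.2111  (label B)
Votes: A=1, B=4
Majority → B

B


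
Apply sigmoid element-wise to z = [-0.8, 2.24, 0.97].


σ(-0.8) = 1/(1+e^0.8) = 0.31
σ(2.24) = 1/(1+e^-2.24) = 0.9038
σ(0.97) = 1/(1+e^-0.97) = 0.7251
result = [0.31, 0.9038, 0.7251]

[0.31, 0.9038, 0.7251]


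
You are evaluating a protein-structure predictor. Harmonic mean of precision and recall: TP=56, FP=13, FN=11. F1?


Precision = 56/69 = 0.8116
Recall = 56/67 = 0.8358
F1 = 2·P·R/(P+R) = 2·TP/(2·TP+FP+FN) = 112/(112+13+11) = 112/136 = 0.8235

0.8235


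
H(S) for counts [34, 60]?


Probabilities: [34/94, 60/94] ≈ [0.3617, 0.6383]
H = -((34/94)·log₂(34/94) + (60/94)·log₂(60/94))
  = 0.9441 bits

0.9441 bits


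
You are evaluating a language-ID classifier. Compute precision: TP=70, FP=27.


Precision = TP/(TP+FP)
= 70/(70+27)
= 70/97 = 72.16%

72.16%


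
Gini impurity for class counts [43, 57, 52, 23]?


Probabilities: [43/175, 57/175, 52/175, 23/175] ≈ [0.2457, 0.3257, 0.2971, 0.1314]
Σpᵢ² = (1849 + 3249 + 2704 + 529)/175² = 8331/30625
Gini = 1 - Σpᵢ² = 1 - 8331/30625 = 0.728

0.728


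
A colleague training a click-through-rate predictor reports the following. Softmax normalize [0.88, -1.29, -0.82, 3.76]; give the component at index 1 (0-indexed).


Exponentials: e^0.88=2.4109, e^-1.29=0.2753, e^-0.82=0.4404, e^3.76=42.9484
Sum = 46.075
Softmax = [0.0523, 0.006, 0.0096, 0.9321]
p[1] = 0.2753/46.075 = 0.006

0.006


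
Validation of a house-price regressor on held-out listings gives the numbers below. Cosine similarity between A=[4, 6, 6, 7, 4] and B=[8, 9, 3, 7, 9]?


A·B = 4·8 + 6·9 + 6·3 + 7·7 + 4·9 = 189
‖A‖ = √153 = 12.3693, ‖B‖ = √284 = 16.8523
cos = 189/(√153·√284) = 189/√43452 = 0.9067

0.9067


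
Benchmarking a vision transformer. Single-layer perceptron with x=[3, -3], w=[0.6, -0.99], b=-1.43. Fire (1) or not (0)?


z = (3)·(0.6) + (-3)·(-0.99) - 1.43
  = 3.34
step(z) = 1 (z≥0)

1


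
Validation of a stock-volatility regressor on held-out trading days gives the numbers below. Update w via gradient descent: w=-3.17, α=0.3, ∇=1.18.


w_new = w - α·∇
= -3.17 - 0.3·1.18
= -3.17 - 0.354
= -3.524

-3.524


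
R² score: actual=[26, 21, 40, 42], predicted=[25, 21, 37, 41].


ȳ = 32.25
SS_res = Σ(y-ŷ)² = 11
SS_tot = Σ(y-ȳ)² = 320.75
R² = 1 - SS_res/SS_tot = 1 - 0.0343 = 0.9657

0.9657


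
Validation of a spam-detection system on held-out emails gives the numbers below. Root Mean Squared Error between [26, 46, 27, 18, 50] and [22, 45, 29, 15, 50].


MSE = 30/5 = 6
RMSE = √(30/5) = 2.4495

2.4495


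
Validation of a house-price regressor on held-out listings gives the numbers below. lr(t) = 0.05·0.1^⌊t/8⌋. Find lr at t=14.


n_drops = ⌊14/8⌋ = 1
lr = 0.05·0.1^1 = 0.05·0.1 = 0.005

0.005


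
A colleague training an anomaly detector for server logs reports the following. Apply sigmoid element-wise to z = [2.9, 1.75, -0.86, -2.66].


σ(2.9) = 1/(1+e^-2.9) = 0.9478
σ(1.75) = 1/(1+e^-1.75) = 0.852
σ(-0.86) = 1/(1+e^0.86) = 0.2973
σ(-2.66) = 1/(1+e^2.66) = 0.0654
result = [0.9478, 0.852, 0.2973, 0.0654]

[0.9478, 0.852, 0.2973, 0.0654]


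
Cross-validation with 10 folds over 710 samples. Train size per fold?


Fold size = 710/10 = 71
Training per fold = 710 - 71 = 639

639


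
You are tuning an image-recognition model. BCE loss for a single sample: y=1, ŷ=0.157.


BCE = -[y·ln(p) + (1-y)·ln(1-p)]
= -1·ln(0.157) - 0
= -ln(0.157) = 1.8515

1.8515


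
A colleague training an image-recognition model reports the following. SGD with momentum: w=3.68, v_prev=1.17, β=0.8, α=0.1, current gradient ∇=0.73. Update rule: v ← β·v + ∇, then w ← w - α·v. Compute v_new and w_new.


v_new = 0.8·1.17 + 0.73 = 0.936 + 0.73 = 1.666
w_new = 3.68 - 0.1·1.666 = 3.68 - 0.1666 = 3.5134

v_new=1.666, w_new=3.5134


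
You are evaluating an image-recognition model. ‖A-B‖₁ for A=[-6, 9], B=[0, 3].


d = |-6-0| + |9-3|
  = 6 + 6
  = 12

12


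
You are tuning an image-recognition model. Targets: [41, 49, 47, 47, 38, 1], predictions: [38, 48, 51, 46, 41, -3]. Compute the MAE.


Absolute errors: |41-38|=3, |49-48|=1, |47-51|=4, |47-46|=1, |38-41|=3, |1+ 3|=4
Sum = 16
MAE = 16/6 = 8/3

8/3


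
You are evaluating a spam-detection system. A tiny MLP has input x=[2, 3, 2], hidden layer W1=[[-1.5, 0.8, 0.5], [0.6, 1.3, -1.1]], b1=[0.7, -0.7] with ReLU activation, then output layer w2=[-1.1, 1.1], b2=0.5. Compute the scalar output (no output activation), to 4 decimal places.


z1[0] = (-1.5)·(2) + (0.8)·(3) + (0.5)·(2) + 0.7 = 1.1
z1[1] = (0.6)·(2) + (1.3)·(3) + (-1.1)·(2) - 0.7 = 2.2
h = ReLU(z1) = [1.1, 2.2]
output = (-1.1)·(1.1) + (1.1)·(2.2) + 0.5 = 1.71

1.71


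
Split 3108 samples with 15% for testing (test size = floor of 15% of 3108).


Test = ⌊3108·15/100⌋ = 466
Train = 3108 - 466 = 2642

Train: 2642, Test: 466


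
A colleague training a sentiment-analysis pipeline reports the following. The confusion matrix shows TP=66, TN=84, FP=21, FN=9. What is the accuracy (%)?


Accuracy = (TP+TN)/(TP+TN+FP+FN)
= (66+84)/(180)
= 150/180 = 83.33%

83.33%


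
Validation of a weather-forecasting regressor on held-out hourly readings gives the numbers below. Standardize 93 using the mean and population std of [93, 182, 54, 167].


μ = 124, σ = 52.6165
z = (93 - 124)/52.6165 = -0.5892

-0.5892


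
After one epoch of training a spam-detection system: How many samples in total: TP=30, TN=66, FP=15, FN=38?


Total = TP + TN + FP + FN
= 30 + 66 + 15 + 38
= 149
(Predicted positive: 45, predicted negative: 104)

149


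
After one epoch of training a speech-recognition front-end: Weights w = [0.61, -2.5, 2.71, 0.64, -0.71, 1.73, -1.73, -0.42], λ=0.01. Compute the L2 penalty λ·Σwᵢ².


‖w‖₂² = (0.61)² + (-2.5)² + (2.71)² + (0.64)² + (-0.71)² + (1.73)² + (-1.73)² + (-0.42)²
     = 0.3721 + 6.25 + 7.3441 + 0.4096 + 0.5041 + 2.9929 + 2.9929 + 0.1764
     = 21.0421
λ·‖w‖₂² = 0.01·21.0421 = 0.210421

0.210421


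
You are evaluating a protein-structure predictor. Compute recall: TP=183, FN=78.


Recall = TP/(TP+FN)
= 183/(183+78)
= 183/261 = 70.11%

70.11%


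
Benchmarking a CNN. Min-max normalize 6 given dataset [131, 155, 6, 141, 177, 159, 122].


min=6, max=177
(6-6)/(177-6) = 0/171 = 0.0

0.0


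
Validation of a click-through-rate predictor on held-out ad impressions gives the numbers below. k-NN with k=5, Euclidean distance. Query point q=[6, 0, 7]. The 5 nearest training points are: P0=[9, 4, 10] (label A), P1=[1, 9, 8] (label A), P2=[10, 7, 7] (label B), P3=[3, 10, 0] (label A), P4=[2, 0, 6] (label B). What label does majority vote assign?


d(q,P0) = 5.831  (label A)
d(q,P1) = 10.3441  (label A)
d(q,P2) = 8.0623  (label B)
d(q,P3) = 12.5698  (label A)
d(q,P4) = 4.1231  (label B)
Votes: A=3, B=2
Majority → A

A


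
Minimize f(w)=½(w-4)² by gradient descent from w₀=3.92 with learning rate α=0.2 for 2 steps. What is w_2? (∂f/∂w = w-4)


step 1: grad = 3.92-4 = -0.08; w = 3.92 - 0.2·(-0.08) = 3.936
step 2: grad = 3.936-4 = -0.064; w = 3.936 - 0.2·(-0.064) = 3.9488

3.9488


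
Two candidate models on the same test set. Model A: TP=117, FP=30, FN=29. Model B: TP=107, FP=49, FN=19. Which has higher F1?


Model A: P=117/147=0.7959, R=117/146=0.8014, F1=2PR/(P+R)=2TP/(2TP+FP+FN)=234/293=0.7986
Model B: P=107/156=0.6859, R=107/126=0.8492, F1=2PR/(P+R)=2TP/(2TP+FP+FN)=214/282=0.7589
0.7986 > 0.7589 → Model A

Model A


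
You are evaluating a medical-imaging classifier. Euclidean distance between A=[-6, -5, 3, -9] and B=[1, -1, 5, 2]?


d = √((-6-1)² + (-5+ 1)² + (3-5)² + (-9-2)²)
  = √(49 + 16 + 4 + 121)
  = √190 = 13.784

13.784


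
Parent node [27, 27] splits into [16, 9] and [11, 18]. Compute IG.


Parent = [27, 27], H_parent = 1
H_left = 0.9427 (n=25), H_right = 0.9576 (n=29)
H_children = (25/54)·0.9427 + (29/54)·0.9576 = 0.9507
IG = 1 - 0.9507 = 0.0493

0.0493


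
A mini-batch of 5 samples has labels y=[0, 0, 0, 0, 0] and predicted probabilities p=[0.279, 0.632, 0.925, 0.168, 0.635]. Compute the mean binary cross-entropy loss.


L[0] = -ln(1-0.279) = -ln(0.721) = 0.3271
L[1] = -ln(1-0.632) = -ln(0.368) = 0.9997
L[2] = -ln(1-0.925) = -ln(0.075) = 2.5903
L[3] = -ln(1-0.168) = -ln(0.832) = 0.1839
L[4] = -ln(1-0.635) = -ln(0.365) = 1.0079
mean = (0.3271 + 0.9997 + 2.5903 + 0.1839 + 1.0079)/5 = 1.0218

1.0218


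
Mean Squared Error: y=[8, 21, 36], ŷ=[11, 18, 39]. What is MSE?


Squared errors: (8-11)²=9, (21-18)²=9, (36-39)²=9
Sum = 27
MSE = 27/3 = 9

9


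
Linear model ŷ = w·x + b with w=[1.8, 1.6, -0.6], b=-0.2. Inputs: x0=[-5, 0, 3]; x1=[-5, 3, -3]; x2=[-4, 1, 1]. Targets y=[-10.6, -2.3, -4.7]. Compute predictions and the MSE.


ŷ0 = (1.8)·(-5) + (1.6)·(0) + (-0.6)·(3) - 0.2 = -11.0
ŷ1 = (1.8)·(-5) + (1.6)·(3) + (-0.6)·(-3) - 0.2 = -2.6
ŷ2 = (1.8)·(-4) + (1.6)·(1) + (-0.6)·(1) - 0.2 = -6.4
errors² = [0.16, 0.09, 2.89]
MSE = 3.1400/3 = 1.0467

1.0467


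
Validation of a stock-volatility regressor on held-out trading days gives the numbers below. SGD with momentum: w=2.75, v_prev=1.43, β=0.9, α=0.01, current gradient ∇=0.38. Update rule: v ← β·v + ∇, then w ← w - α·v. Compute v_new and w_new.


v_new = 0.9·1.43 + 0.38 = 1.287 + 0.38 = 1.667
w_new = 2.75 - 0.01·1.667 = 2.75 - 0.01667 = 2.73333

v_new=1.667, w_new=2.73333


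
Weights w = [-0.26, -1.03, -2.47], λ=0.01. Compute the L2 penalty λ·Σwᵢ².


‖w‖₂² = (-0.26)² + (-1.03)² + (-2.47)²
     = 0.0676 + 1.0609 + 6.1009
     = 7.2294
λ·‖w‖₂² = 0.01·7.2294 = 0.072294

0.072294


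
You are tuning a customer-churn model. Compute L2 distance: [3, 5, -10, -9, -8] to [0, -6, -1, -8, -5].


d = √((3-0)² + (5+ 6)² + (-10+ 1)² + (-9+ 8)² + (-8+ 5)²)
  = √(9 + 121 + 81 + 1 + 9)
  = √221 = 14.8661

14.8661


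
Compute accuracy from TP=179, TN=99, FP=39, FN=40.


Accuracy = (TP+TN)/(TP+TN+FP+FN)
= (179+99)/(357)
= 278/357 = 77.87%

77.87%


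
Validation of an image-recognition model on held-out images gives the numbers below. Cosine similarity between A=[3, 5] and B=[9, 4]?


A·B = 3·9 + 5·4 = 47
‖A‖ = √34 = 5.831, ‖B‖ = √97 = 9.8489
cos = 47/(√34·√97) = 47/√3298 = 0.8184

0.8184


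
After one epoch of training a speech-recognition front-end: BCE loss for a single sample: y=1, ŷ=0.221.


BCE = -[y·ln(p) + (1-y)·ln(1-p)]
= -1·ln(0.221) - 0
= -ln(0.221) = 1.5096

1.5096


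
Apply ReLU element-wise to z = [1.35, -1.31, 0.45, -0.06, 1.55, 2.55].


ReLU(1.35) = max(0, 1.35) = 1.35
ReLU(-1.31) = max(0, -1.31) = 0.0
ReLU(0.45) = max(0, 0.45) = 0.45
ReLU(-0.06) = max(0, -0.06) = 0.0
ReLU(1.55) = max(0, 1.55) = 1.55
ReLU(2.55) = max(0, 2.55) = 2.55
result = [1.35, 0.0, 0.45, 0.0, 1.55, 2.55]

[1.35, 0.0, 0.45, 0.0, 1.55, 2.55]


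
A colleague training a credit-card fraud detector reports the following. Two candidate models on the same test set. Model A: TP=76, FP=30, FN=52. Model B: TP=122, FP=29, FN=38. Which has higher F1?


Model A: P=76/106=0.717, R=76/128=0.5938, F1=2PR/(P+R)=2TP/(2TP+FP+FN)=152/234=0.6496
Model B: P=122/151=0.8079, R=122/160=0.7625, F1=2PR/(P+R)=2TP/(2TP+FP+FN)=244/311=0.7846
0.6496 < 0.7846 → Model B

Model B


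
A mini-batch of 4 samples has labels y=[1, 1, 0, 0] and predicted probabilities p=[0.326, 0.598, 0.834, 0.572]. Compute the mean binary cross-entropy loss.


L[0] = -ln(0.326) = 1.1209
L[1] = -ln(0.598) = 0.5142
L[2] = -ln(1-0.834) = -ln(0.166) = 1.7958
L[3] = -ln(1-0.572) = -ln(0.428) = 0.8486
mean = (1.1209 + 0.5142 + 1.7958 + 0.8486)/4 = 1.0699

1.0699


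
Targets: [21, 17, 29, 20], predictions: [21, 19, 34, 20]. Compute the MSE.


Squared errors: (21-21)²=0, (17-19)²=4, (29-34)²=25, (20-20)²=0
Sum = 29
MSE = 29/4 = 29/4

29/4


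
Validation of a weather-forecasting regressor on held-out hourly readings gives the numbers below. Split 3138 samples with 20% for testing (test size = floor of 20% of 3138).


Test = ⌊3138·20/100⌋ = 627
Train = 3138 - 627 = 2511

Train: 2511, Test: 627


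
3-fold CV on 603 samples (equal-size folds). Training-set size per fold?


Fold size = 603/3 = 201
Training per fold = 603 - 201 = 402

402


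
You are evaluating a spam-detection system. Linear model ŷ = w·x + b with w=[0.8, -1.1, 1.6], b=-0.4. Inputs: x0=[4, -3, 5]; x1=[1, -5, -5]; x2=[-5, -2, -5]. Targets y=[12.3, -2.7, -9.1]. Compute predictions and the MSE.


ŷ0 = (0.8)·(4) + (-1.1)·(-3) + (1.6)·(5) - 0.4 = 14.1
ŷ1 = (0.8)·(1) + (-1.1)·(-5) + (1.6)·(-5) - 0.4 = -2.1
ŷ2 = (0.8)·(-5) + (-1.1)·(-2) + (1.6)·(-5) - 0.4 = -10.2
errors² = [3.24, 0.36, 1.21]
MSE = 4.8100/3 = 1.6033

1.6033


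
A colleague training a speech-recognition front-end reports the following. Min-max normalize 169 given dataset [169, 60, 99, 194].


min=60, max=194
(169-60)/(194-60) = 109/134 = 0.8134

0.8134


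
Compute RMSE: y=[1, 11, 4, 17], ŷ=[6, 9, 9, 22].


MSE = 79/4 = 19.75
RMSE = √(79/4) = 4.4441

4.4441


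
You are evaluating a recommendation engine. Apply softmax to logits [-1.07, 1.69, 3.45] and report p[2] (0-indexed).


Exponentials: e^-1.07=0.343, e^1.69=5.4195, e^3.45=31.5004
Sum = 37.2629
Softmax = [0.0092, 0.1454, 0.8454]
p[2] = 31.5004/37.2629 = 0.8454

0.8454


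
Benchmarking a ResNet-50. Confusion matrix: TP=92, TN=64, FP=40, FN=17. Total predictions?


Total = TP + TN + FP + FN
= 92 + 64 + 40 + 17
= 213
(Predicted positive: 132, predicted negative: 81)

213


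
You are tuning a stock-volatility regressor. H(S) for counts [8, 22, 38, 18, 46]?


Probabilities: [8/132, 22/132, 38/132, 18/132, 46/132] ≈ [0.0606, 0.1667, 0.2879, 0.1364, 0.3485]
H = -((8/132)·log₂(8/132) + (22/132)·log₂(22/132) + (38/132)·log₂(38/132) + (18/132)·log₂(18/132) + (46/132)·log₂(46/132))
  = 2.1151 bits

2.1151 bits


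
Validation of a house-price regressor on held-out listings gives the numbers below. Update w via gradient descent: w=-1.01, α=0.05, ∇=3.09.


w_new = w - α·∇
= -1.01 - 0.05·3.09
= -1.01 - 0.1545
= -1.1645

-1.1645


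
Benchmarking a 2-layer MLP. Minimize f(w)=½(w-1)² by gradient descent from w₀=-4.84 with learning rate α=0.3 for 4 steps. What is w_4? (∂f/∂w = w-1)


step 1: grad = -4.84-1 = -5.84; w = -4.84 - 0.3·(-5.84) = -3.088
step 2: grad = -3.088-1 = -4.088; w = -3.088 - 0.3·(-4.088) = -1.8616
step 3: grad = -1.8616-1 = -2.8616; w = -1.8616 - 0.3·(-2.8616) = -1.00312
step 4: grad = -1.00312-1 = -2.00312; w = -1.00312 - 0.3·(-2.00312) = -0.402184

-0.402184


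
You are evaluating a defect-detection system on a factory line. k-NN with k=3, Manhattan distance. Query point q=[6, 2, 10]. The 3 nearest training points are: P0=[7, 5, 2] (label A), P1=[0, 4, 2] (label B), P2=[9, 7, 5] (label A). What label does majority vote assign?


d(q,P0) = 12  (label A)
d(q,P1) = 16  (label B)
d(q,P2) = 13  (label A)
Votes: A=2, B=1
Majority → A

A


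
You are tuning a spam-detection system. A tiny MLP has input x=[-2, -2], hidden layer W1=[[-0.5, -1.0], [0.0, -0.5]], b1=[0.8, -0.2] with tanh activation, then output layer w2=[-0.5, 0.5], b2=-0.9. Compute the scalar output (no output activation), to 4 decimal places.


z1[0] = (-0.5)·(-2) + (-1.0)·(-2) + 0.8 = 3.8
z1[1] = (0.0)·(-2) + (-0.5)·(-2) - 0.2 = 0.8
h = tanh(z1) = [0.999, 0.664]
output = (-0.5)·(0.999) + (0.5)·(0.664) - 0.9 = -1.0675

-1.0675


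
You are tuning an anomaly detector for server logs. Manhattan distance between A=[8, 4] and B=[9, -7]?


d = |8-9| + |4+ 7|
  = 1 + 11
  = 12

12


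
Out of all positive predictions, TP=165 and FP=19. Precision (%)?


Precision = TP/(TP+FP)
= 165/(165+19)
= 165/184 = 89.67%

89.67%


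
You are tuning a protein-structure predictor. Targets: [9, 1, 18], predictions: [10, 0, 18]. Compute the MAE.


Absolute errors: |9-10|=1, |1-0|=1, |18-18|=0
Sum = 2
MAE = 2/3 = 2/3

2/3


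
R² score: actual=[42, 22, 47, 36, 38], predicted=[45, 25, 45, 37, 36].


ȳ = 37
SS_res = Σ(y-ŷ)² = 27
SS_tot = Σ(y-ȳ)² = 352
R² = 1 - SS_res/SS_tot = 1 - 0.0767 = 0.9233

0.9233


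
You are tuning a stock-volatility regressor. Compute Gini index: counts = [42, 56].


Probabilities: [42/98, 56/98] ≈ [0.4286, 0.5714]
Σpᵢ² = (1764 + 3136)/98² = 4900/9604
Gini = 1 - Σpᵢ² = 1 - 4900/9604 = 0.4898

0.4898


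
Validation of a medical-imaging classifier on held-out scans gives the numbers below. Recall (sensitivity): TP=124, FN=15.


Recall = TP/(TP+FN)
= 124/(124+15)
= 124/139 = 89.21%

89.21%


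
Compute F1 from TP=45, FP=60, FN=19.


Precision = 45/105 = 0.4286
Recall = 45/64 = 0.7031
F1 = 2·P·R/(P+R) = 2·TP/(2·TP+FP+FN) = 90/(90+60+19) = 90/169 = 0.5325

0.5325


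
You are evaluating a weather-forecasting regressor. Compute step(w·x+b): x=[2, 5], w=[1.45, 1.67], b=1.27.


z = (2)·(1.45) + (5)·(1.67) + 1.27
  = 12.52
step(z) = 1 (z≥0)

1


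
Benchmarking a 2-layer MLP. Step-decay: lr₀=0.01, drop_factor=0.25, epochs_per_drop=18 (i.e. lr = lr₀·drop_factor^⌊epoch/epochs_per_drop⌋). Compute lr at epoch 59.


n_drops = ⌊59/18⌋ = 3
lr = 0.01·0.25^3 = 0.01·0.015625 = 0.00015625

0.00015625


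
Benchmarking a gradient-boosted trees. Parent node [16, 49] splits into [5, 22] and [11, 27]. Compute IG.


Parent = [16, 49], H_parent = 0.8051
H_left = 0.6913 (n=27), H_right = 0.868 (n=38)
H_children = (27/65)·0.6913 + (38/65)·0.868 = 0.7946
IG = 0.8051 - 0.7946 = 0.0105

0.0105


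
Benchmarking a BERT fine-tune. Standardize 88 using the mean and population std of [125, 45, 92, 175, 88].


μ = 105, σ = 43.262
z = (88 - 105)/43.262 = -0.393

-0.393


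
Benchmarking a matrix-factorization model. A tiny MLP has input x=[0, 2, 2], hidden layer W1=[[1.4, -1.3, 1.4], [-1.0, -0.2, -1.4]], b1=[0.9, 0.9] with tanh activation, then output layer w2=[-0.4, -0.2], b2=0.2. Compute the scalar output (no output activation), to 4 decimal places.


z1[0] = (1.4)·(0) + (-1.3)·(2) + (1.4)·(2) + 0.9 = 1.1
z1[1] = (-1.0)·(0) + (-0.2)·(2) + (-1.4)·(2) + 0.9 = -2.3
h = tanh(z1) = [0.8005, -0.9801]
output = (-0.4)·(0.8005) + (-0.2)·(-0.9801) + 0.2 = 0.0758

0.0758


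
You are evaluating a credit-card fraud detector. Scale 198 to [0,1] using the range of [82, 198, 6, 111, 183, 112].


min=6, max=198
(198-6)/(198-6) = 192/192 = 1.0

1.0


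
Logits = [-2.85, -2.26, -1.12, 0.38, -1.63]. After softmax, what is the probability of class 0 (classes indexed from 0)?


Exponentials: e^-2.85=0.0578, e^-2.26=0.1044, e^-1.12=0.3263, e^0.38=1.4623, e^-1.63=0.1959
Sum = 2.1467
Softmax = [0.0269, 0.0486, 0.152, 0.6812, 0.0913]
p[0] = 0.0578/2.1467 = 0.0269

0.0269


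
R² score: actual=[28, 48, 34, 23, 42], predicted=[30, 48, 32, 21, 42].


ȳ = 35
SS_res = Σ(y-ŷ)² = 12
SS_tot = Σ(y-ȳ)² = 412
R² = 1 - SS_res/SS_tot = 1 - 0.0291 = 0.9709

0.9709


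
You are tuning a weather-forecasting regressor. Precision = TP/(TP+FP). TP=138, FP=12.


Precision = TP/(TP+FP)
= 138/(138+12)
= 138/150 = 92.0%

92.0%


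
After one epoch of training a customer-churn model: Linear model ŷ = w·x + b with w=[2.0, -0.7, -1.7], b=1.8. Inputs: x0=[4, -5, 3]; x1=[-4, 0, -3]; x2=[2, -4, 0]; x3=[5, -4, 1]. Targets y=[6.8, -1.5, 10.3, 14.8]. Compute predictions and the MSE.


ŷ0 = (2.0)·(4) + (-0.7)·(-5) + (-1.7)·(3) + 1.8 = 8.2
ŷ1 = (2.0)·(-4) + (-0.7)·(0) + (-1.7)·(-3) + 1.8 = -1.1
ŷ2 = (2.0)·(2) + (-0.7)·(-4) + (-1.7)·(0) + 1.8 = 8.6
ŷ3 = (2.0)·(5) + (-0.7)·(-4) + (-1.7)·(1) + 1.8 = 12.9
errors² = [1.96, 0.16, 2.89, 3.61]
MSE = 8.6200/4 = 2.155

2.155


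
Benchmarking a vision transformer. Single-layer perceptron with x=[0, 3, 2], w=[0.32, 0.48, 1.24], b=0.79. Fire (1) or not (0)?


z = (0)·(0.32) + (3)·(0.48) + (2)·(1.24) + 0.79
  = 4.71
step(z) = 1 (z≥0)

1


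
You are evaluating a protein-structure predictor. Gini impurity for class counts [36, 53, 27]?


Probabilities: [36/116, 53/116, 27/116] ≈ [0.3103, 0.4569, 0.2328]
Σpᵢ² = (1296 + 2809 + 729)/116² = 4834/13456
Gini = 1 - Σpᵢ² = 1 - 4834/13456 = 0.6408

0.6408


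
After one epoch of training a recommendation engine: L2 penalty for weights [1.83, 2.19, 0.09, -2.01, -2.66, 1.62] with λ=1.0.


‖w‖₂² = (1.83)² + (2.19)² + (0.09)² + (-2.01)² + (-2.66)² + (1.62)²
     = 3.3489 + 4.7961 + 0.0081 + 4.0401 + 7.0756 + 2.6244
     = 21.8932
λ·‖w‖₂² = 1.0·21.8932 = 21.8932

21.8932


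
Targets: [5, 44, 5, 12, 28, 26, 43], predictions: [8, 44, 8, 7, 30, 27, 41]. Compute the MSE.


Squared errors: (5-8)²=9, (44-44)²=0, (5-8)²=9, (12-7)²=25, (28-30)²=4, (26-27)²=1, (43-41)²=4
Sum = 52
MSE = 52/7 = 52/7

52/7


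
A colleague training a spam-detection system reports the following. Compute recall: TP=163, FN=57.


Recall = TP/(TP+FN)
= 163/(163+57)
= 163/220 = 74.09%

74.09%


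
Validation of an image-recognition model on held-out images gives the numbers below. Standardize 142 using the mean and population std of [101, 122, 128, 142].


μ = 123.25, σ = 14.7542
z = (142 - 123.25)/14.7542 = 1.2708

1.2708


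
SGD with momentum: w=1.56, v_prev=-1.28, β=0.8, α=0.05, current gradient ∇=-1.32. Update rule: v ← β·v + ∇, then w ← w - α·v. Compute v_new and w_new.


v_new = 0.8·-1.28 - 1.32 = -1.024 - 1.32 = -2.344
w_new = 1.56 - 0.05·-2.344 = 1.56 + 0.1172 = 1.6772

v_new=-2.344, w_new=1.6772


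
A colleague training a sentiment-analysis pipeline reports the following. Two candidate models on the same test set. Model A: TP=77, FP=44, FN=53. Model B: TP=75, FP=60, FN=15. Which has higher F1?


Model A: P=77/121=0.6364, R=77/130=0.5923, F1=2PR/(P+R)=2TP/(2TP+FP+FN)=154/251=0.6135
Model B: P=75/135=0.5556, R=75/90=0.8333, F1=2PR/(P+R)=2TP/(2TP+FP+FN)=150/225=0.6667
0.6135 < 0.6667 → Model B

Model B


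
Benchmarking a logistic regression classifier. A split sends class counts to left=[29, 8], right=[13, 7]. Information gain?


Parent = [42, 15], H_parent = 0.8315
H_left = 0.7532 (n=37), H_right = 0.9341 (n=20)
H_children = (37/57)·0.7532 + (20/57)·0.9341 = 0.8167
IG = 0.8315 - 0.8167 = 0.0148

0.0148


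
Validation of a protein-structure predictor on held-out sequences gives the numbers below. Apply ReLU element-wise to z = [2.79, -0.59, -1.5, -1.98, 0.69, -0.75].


ReLU(2.79) = max(0, 2.79) = 2.79
ReLU(-0.59) = max(0, -0.59) = 0.0
ReLU(-1.5) = max(0, -1.5) = 0.0
ReLU(-1.98) = max(0, -1.98) = 0.0
ReLU(0.69) = max(0, 0.69) = 0.69
ReLU(-0.75) = max(0, -0.75) = 0.0
result = [2.79, 0.0, 0.0, 0.0, 0.69, 0.0]

[2.79, 0.0, 0.0, 0.0, 0.69, 0.0]


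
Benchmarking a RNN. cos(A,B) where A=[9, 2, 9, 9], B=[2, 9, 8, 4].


A·B = 9·2 + 2·9 + 9·8 + 9·4 = 144
‖A‖ = √247 = 15.7162, ‖B‖ = √165 = 12.8452
cos = 144/(√247·√165) = 144/√40755 = 0.7133

0.7133


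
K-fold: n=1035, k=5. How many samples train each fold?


Fold size = 1035/5 = 207
Training per fold = 1035 - 207 = 828

828


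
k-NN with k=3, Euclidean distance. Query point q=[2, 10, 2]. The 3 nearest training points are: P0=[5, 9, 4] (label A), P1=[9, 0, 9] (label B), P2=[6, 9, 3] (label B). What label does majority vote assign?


d(q,P0) = 3.7417  (label A)
d(q,P1) = 14.0712  (label B)
d(q,P2) = 4.2426  (label B)
Votes: A=1, B=2
Majority → B

B


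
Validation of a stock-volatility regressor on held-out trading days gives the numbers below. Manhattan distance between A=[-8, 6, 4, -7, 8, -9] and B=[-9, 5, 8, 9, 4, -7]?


d = |-8+ 9| + |6-5| + |4-8| + |-7-9| + |8-4| + |-9+ 7|
  = 1 + 1 + 4 + 16 + 4 + 2
  = 28

28


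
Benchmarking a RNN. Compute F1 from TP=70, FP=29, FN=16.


Precision = 70/99 = 0.7071
Recall = 70/86 = 0.814
F1 = 2·P·R/(P+R) = 2·TP/(2·TP+FP+FN) = 140/(140+29+16) = 140/185 = 0.7568

0.7568


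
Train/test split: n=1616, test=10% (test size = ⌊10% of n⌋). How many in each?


Test = ⌊1616·10/100⌋ = 161
Train = 1616 - 161 = 1455

Train: 1455, Test: 161


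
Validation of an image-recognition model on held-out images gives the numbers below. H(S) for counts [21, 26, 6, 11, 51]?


Probabilities: [21/115, 26/115, 6/115, 11/115, 51/115] ≈ [0.1826, 0.2261, 0.0522, 0.0957, 0.4435]
H = -((21/115)·log₂(21/115) + (26/115)·log₂(26/115) + (6/115)·log₂(6/115) + (11/115)·log₂(11/115) + (51/115)·log₂(51/115))
  = 1.9993 bits

1.9993 bits


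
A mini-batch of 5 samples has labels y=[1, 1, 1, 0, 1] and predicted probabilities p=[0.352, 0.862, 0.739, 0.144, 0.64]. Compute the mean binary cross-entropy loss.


L[0] = -ln(0.352) = 1.0441
L[1] = -ln(0.862) = 0.1485
L[2] = -ln(0.739) = 0.3025
L[3] = -ln(1-0.144) = -ln(0.856) = 0.1555
L[4] = -ln(0.64) = 0.4463
mean = (1.0441 + 0.1485 + 0.3025 + 0.1555 + 0.4463)/5 = 0.4194

0.4194


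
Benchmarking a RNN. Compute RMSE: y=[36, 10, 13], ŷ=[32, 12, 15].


MSE = 24/3 = 8
RMSE = √(24/3) = 2.8284

2.8284


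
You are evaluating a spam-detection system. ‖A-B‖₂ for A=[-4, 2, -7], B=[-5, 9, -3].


d = √((-4+ 5)² + (2-9)² + (-7+ 3)²)
  = √(1 + 49 + 16)
  = √66 = 8.124

8.124


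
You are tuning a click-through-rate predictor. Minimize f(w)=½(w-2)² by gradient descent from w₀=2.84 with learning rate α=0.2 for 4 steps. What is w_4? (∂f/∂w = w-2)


step 1: grad = 2.84-2 = 0.84; w = 2.84 - 0.2·(0.84) = 2.672
step 2: grad = 2.672-2 = 0.672; w = 2.672 - 0.2·(0.672) = 2.5376
step 3: grad = 2.5376-2 = 0.5376; w = 2.5376 - 0.2·(0.5376) = 2.43008
step 4: grad = 2.43008-2 = 0.43008; w = 2.43008 - 0.2·(0.43008) = 2.344064

2.344064


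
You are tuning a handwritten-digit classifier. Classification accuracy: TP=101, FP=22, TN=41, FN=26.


Accuracy = (TP+TN)/(TP+TN+FP+FN)
= (101+41)/(190)
= 142/190 = 74.74%

74.74%
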